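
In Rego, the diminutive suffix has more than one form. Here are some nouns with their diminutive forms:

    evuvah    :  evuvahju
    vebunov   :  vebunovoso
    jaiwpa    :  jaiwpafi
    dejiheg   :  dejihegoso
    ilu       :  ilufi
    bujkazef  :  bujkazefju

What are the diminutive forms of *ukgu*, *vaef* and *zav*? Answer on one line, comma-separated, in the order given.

ukgufi, vaefju, zavoso

The pattern is voicing of the final sound: -ju when the stem ends in a voiceless consonant (*evuvah*, *bujkazef*); -oso when the stem ends in a voiced consonant (*vebunov*, *dejiheg*); -fi when the stem ends in a vowel (*jaiwpa*, *ilu*).
Since the final sound of *ukgu* is /u/ (a vowel), it takes -fi, giving *ukgufi*.
*vaef*: final sound = /f/, a voiceless consonant → -ju → *vaefju*.
Since the final sound of *zav* is /v/ (a voiced consonant), it takes -oso, giving *zavoso*.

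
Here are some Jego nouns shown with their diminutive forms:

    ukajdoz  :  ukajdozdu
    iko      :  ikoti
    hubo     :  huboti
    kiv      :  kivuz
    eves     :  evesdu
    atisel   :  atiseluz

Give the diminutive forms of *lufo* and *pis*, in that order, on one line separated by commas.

lufoti, pisdu

The pattern is sibilance of the final sound: -du when the stem ends in a sibilant (*ukajdoz*, *eves*); -uz when the stem ends in a non-sibilant consonant (*kiv*, *atisel*); -ti when the stem ends in a vowel (*iko*, *hubo*).
*lufo* — final sound /o/ (a vowel) → -ti → *lufoti*.
Since the final sound of *pis* is /s/ (a sibilant), it takes -du, giving *pisdu*.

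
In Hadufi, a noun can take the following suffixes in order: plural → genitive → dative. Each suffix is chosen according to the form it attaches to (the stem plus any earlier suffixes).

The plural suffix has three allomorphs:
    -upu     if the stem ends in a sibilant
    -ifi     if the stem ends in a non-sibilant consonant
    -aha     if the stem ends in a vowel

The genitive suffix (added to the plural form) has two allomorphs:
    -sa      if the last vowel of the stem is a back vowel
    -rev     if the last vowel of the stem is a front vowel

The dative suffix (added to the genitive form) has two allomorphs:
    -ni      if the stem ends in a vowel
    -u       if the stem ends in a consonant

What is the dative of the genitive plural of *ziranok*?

ziranokifirevu

The final sound of *ziranok* is /k/, which is a non-sibilant consonant, so the plural suffix is -ifi, giving *ziranokifi*.
The last vowel of the plural form *ziranokifi* is /i/, which is a front vowel, so the genitive suffix is -rev, giving *ziranokifirev*.
The final sound of the genitive form *ziranokifirev* is /v/, which is a consonant, so the dative suffix is -u, giving *ziranokifirevu*.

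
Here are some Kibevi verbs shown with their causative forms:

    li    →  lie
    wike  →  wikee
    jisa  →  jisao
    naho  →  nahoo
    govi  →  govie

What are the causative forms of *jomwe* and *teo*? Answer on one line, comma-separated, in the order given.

jomwee, teoo

The pattern is front/back vowel harmony: -e when the last vowel of the stem is a front vowel (*li*, *wike*, *govi*); -o when the last vowel of the stem is a back vowel (*jisa*, *naho*).
*jomwe* — last vowel /e/ (a front vowel) → -e → *jomwee*.
*teo* — last vowel /o/ (a back vowel) → -o → *teoo*.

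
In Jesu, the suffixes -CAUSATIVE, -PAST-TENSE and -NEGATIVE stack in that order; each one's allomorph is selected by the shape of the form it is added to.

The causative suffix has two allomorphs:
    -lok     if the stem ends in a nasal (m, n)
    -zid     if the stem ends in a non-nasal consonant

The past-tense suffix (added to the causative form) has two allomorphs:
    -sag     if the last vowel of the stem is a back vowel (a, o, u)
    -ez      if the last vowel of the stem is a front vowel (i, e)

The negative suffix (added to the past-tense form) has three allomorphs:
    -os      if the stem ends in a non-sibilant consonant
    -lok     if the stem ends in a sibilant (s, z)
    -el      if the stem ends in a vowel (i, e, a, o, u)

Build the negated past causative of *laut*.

Since the final consonant of *laut* is /t/ (non-nasal), it takes -zid, giving *lautzid*.
The causative form *lautzid* — last vowel /i/ (a front vowel) → -ez → *lautzidez*.
The past-tense form *lautzidez* — final sound /z/ (a sibilant) → -lok → *lautzidezlok*.

lautzidezlok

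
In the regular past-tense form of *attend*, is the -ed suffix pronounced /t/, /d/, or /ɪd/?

The stem *attend* ends in /t/ or /d/.
The -ed suffix is realized as /ɪd/ after /t, d/; as /t/ after other voiceless consonants; and as /d/ after other voiced sounds.
So -ed on *attend* is pronounced /ɪd/.

/ɪd/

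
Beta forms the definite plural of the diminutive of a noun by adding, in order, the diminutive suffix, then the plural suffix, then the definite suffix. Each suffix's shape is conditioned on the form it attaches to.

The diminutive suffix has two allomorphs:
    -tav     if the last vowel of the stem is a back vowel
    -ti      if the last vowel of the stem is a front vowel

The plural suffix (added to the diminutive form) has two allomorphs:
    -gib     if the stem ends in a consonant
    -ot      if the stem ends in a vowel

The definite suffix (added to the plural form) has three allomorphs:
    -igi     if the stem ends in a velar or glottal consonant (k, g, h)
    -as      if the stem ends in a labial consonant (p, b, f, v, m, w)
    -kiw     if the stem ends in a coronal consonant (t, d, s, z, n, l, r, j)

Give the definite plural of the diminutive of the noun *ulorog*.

*ulorog*: last vowel = /o/, a back vowel → -tav → *ulorogtav*.
The final sound of the diminutive form *ulorogtav* is /v/, which is a consonant, so the plural suffix is -gib, giving *ulorogtavgib*.
The plural form *ulorogtavgib*: final consonant = /b/, labial → -as → *ulorogtavgibas*.

ulorogtavgibas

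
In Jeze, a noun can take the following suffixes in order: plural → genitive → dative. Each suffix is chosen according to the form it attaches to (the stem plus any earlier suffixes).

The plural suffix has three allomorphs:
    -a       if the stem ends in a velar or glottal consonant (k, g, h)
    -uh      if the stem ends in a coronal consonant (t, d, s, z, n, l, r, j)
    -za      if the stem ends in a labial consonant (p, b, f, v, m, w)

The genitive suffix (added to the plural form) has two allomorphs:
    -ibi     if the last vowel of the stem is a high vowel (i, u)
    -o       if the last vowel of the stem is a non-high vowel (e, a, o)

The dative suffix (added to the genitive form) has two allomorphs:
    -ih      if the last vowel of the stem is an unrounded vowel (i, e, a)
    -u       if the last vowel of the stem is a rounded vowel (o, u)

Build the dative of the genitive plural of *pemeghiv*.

pemeghivzaou

The final consonant of *pemeghiv* is /v/, which is labial, so the plural suffix is -za, giving *pemeghivza*.
The plural form *pemeghivza*: last vowel = /a/, a non-high vowel → -o → *pemeghivzao*.
Since the last vowel of the genitive form *pemeghivzao* is /o/ (a rounded vowel), it takes -u, giving *pemeghivzaou*.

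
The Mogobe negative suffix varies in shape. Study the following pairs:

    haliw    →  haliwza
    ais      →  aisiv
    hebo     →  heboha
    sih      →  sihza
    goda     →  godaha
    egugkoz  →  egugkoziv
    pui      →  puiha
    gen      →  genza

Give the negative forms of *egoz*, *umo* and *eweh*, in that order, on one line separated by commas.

egoziv, umoha, ewehza

The suffix is conditioned by the final sound: -iv when the stem ends in a sibilant (*ais*, *egugkoz*); -za when the stem ends in a non-sibilant consonant (*haliw*, *sih*, *gen*); -ha when the stem ends in a vowel (*hebo*, *goda*, *pui*).
The final sound of *egoz* is /z/, which is a sibilant, so the suffix is -iv, giving *egoziv*.
*umo* — final sound /o/ (a vowel) → -ha → *umoha*.
*eweh* — final sound /h/ (a non-sibilant consonant) → -za → *ewehza*.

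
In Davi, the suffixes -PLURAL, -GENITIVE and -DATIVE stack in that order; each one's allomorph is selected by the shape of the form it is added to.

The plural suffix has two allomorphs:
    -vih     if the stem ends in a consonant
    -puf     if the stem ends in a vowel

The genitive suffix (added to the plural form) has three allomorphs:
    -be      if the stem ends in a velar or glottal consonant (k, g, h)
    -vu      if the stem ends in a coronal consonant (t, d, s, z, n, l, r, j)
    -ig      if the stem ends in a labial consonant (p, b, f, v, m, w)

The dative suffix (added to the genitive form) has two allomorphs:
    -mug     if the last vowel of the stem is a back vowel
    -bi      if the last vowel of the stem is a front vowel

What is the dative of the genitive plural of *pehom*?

pehomvihbebi

The final sound of *pehom* is /m/, which is a consonant, so the plural suffix is -vih, giving *pehomvih*.
The plural form *pehomvih* — final consonant /h/ (velar/glottal) → -be → *pehomvihbe*.
The genitive form *pehomvihbe*: last vowel = /e/, a front vowel → -bi → *pehomvihbebi*.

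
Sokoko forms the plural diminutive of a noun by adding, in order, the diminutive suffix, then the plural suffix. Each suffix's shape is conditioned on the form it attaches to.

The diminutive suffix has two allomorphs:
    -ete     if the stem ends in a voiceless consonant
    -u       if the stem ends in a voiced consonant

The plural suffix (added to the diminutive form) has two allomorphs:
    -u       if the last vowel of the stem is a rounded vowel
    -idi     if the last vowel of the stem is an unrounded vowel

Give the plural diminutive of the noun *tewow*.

*tewow*: final consonant = /w/, voiced → -u → *tewowu*.
The diminutive form *tewowu*: last vowel = /u/, a rounded vowel → -u → *tewowuu*.

tewowuu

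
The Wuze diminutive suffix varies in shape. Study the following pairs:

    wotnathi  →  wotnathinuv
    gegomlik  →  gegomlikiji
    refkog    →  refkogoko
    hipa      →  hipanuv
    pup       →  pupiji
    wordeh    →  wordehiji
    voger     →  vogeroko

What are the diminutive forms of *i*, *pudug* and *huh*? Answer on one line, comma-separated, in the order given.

The pattern is voicing of the final sound: -iji when the stem ends in a voiceless consonant (*gegomlik*, *pup*, *wordeh*); -oko when the stem ends in a voiced consonant (*refkog*, *voger*); -nuv when the stem ends in a vowel (*wotnathi*, *hipa*).
*i*: final sound = /i/, a vowel → -nuv → *inuv*.
Since the final sound of *pudug* is /g/ (a voiced consonant), it takes -oko, giving *pudugoko*.
*huh* — final sound /h/ (a voiceless consonant) → -iji → *huhiji*.

inuv, pudugoko, huhiji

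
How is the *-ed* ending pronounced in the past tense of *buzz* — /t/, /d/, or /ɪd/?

The stem *buzz* ends in a voiced sound other than /d/.
The -ed suffix is realized as /ɪd/ after /t, d/; as /t/ after other voiceless consonants; and as /d/ after other voiced sounds.
So -ed on *buzz* is pronounced /d/.

/d/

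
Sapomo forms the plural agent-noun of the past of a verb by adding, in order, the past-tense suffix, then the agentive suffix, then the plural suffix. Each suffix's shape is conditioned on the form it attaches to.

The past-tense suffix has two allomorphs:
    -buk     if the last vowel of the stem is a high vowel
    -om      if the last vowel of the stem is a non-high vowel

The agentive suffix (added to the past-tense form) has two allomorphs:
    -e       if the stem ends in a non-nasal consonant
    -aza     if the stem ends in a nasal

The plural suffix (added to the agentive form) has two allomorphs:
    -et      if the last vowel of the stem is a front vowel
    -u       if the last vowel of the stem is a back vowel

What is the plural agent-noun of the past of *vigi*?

*vigi* — last vowel /i/ (a high vowel) → -buk → *vigibuk*.
Since the final consonant of the past-tense form *vigibuk* is /k/ (non-nasal), it takes -e, giving *vigibuke*.
Since the last vowel of the agentive form *vigibuke* is /e/ (a front vowel), it takes -et, giving *vigibukeet*.

vigibukeet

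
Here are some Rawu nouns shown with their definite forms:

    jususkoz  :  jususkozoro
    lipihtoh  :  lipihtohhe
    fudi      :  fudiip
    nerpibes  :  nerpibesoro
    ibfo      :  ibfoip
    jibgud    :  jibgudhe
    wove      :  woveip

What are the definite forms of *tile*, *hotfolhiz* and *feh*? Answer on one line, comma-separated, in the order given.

Looking at the final sound of each stem: -oro when the stem ends in a sibilant (*jususkoz*, *nerpibes*); -he when the stem ends in a non-sibilant consonant (*lipihtoh*, *jibgud*); -ip when the stem ends in a vowel (*fudi*, *ibfo*, *wove*).
Since the final sound of *tile* is /e/ (a vowel), it takes -ip, giving *tileip*.
Since the final sound of *hotfolhiz* is /z/ (a sibilant), it takes -oro, giving *hotfolhizoro*.
The final sound of *feh* is /h/, which is a non-sibilant consonant, so the suffix is -he, giving *fehhe*.

tileip, hotfolhizoro, fehhe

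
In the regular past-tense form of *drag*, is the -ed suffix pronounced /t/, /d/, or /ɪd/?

/d/

The stem *drag* ends in a voiced sound other than /d/.
The -ed suffix is realized as /ɪd/ after /t, d/; as /t/ after other voiceless consonants; and as /d/ after other voiced sounds.
So -ed on *drag* is pronounced /d/.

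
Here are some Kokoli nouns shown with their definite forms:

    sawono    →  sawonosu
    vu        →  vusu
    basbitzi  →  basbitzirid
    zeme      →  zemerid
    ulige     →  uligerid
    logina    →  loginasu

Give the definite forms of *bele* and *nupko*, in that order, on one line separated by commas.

The alternation tracks the last vowel of the stem — -rid when the last vowel of the stem is a front vowel (*basbitzi*, *zeme*, *ulige*); -su when the last vowel of the stem is a back vowel (*sawono*, *vu*, *logina*).
The last vowel of *bele* is /e/, which is a front vowel, so the suffix is -rid, giving *belerid*.
*nupko*: last vowel = /o/, a back vowel → -su → *nupkosu*.

belerid, nupkosu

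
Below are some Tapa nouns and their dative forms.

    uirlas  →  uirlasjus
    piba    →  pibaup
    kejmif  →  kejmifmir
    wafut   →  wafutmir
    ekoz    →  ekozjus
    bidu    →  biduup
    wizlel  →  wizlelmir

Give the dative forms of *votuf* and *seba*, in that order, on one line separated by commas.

votufmir, sebaup

The pattern is sibilance of the final sound: -jus when the stem ends in a sibilant (*uirlas*, *ekoz*); -mir when the stem ends in a non-sibilant consonant (*kejmif*, *wafut*, *wizlel*); -up when the stem ends in a vowel (*piba*, *bidu*).
*votuf*: final sound = /f/, a non-sibilant consonant → -mir → *votufmir*.
Since the final sound of *seba* is /a/ (a vowel), it takes -up, giving *sebaup*.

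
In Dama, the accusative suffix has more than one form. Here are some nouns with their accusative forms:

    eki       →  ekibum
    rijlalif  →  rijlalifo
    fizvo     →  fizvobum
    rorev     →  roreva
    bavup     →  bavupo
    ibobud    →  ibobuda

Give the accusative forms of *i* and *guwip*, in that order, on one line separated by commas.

The alternation tracks the final sound of the stem — -o when the stem ends in a voiceless consonant (*rijlalif*, *bavup*); -a when the stem ends in a voiced consonant (*rorev*, *ibobud*); -bum when the stem ends in a vowel (*eki*, *fizvo*).
*i*: final sound = /i/, a vowel → -bum → *ibum*.
*guwip*: final sound = /p/, a voiceless consonant → -o → *guwipo*.

ibum, guwipo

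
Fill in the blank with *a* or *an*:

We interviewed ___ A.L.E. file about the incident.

an

The indefinite article is chosen by the initial *sound* of the following word, not its spelling.
The initialism *A.L.E.* is read letter by letter; the first letter, A, is pronounced /eɪ/, which begins with a vowel sound.
So the article is *an*: We interviewed an A.L.E. file about the incident.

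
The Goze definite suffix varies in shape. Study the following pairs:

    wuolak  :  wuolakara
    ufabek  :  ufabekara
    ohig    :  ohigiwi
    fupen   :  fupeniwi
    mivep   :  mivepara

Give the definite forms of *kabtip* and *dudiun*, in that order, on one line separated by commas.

kabtipara, dudiuniwi

The suffix is conditioned by the final consonant: -ara when the stem ends in a voiceless consonant (*wuolak*, *ufabek*, *mivep*); -iwi when the stem ends in a voiced consonant (*ohig*, *fupen*).
The final consonant of *kabtip* is /p/, which is voiceless, so the suffix is -ara, giving *kabtipara*.
The final consonant of *dudiun* is /n/, which is voiced, so the suffix is -iwi, giving *dudiuniwi*.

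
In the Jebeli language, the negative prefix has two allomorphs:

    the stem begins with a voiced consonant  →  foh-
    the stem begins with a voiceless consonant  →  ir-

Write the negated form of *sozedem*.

Since the first consonant of *sozedem* is /s/ (voiceless), it takes ir-, giving *irsozedem*.

irsozedem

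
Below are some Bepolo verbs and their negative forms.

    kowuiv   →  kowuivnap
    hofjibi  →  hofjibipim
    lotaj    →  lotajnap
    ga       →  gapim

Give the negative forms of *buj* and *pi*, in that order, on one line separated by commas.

bujnap, pipim

The alternation tracks the final sound of the stem — -nap when the stem ends in a consonant (*kowuiv*, *lotaj*); -pim when the stem ends in a vowel (*hofjibi*, *ga*).
Since the final sound of *buj* is /j/ (a consonant), it takes -nap, giving *bujnap*.
Since the final sound of *pi* is /i/ (a vowel), it takes -pim, giving *pipim*.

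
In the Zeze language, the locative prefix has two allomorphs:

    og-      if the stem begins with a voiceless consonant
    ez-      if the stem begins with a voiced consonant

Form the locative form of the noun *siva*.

The first consonant of *siva* is /s/, which is voiceless, so the prefix is og-, giving *ogsiva*.

ogsiva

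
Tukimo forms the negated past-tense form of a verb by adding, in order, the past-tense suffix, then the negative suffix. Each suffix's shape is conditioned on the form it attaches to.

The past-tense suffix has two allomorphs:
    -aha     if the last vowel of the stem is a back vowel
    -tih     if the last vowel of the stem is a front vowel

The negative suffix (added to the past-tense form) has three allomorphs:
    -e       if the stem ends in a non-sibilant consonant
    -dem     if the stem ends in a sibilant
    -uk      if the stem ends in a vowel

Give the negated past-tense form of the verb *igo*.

igoahauk

*igo* — last vowel /o/ (a back vowel) → -aha → *igoaha*.
The past-tense form *igoaha*: final sound = /a/, a vowel → -uk → *igoahauk*.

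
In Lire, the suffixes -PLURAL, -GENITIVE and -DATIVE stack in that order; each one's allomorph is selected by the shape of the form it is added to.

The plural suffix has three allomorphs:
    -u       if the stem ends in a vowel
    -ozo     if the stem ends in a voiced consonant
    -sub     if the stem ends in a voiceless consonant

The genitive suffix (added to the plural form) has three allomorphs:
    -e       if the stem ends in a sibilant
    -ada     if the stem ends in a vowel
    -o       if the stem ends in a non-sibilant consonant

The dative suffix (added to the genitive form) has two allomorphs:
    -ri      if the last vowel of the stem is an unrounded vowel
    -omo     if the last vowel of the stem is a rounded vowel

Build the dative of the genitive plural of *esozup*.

The final sound of *esozup* is /p/, which is a voiceless consonant, so the plural suffix is -sub, giving *esozupsub*.
Since the final sound of the plural form *esozupsub* is /b/ (a non-sibilant consonant), it takes -o, giving *esozupsubo*.
The genitive form *esozupsubo* — last vowel /o/ (a rounded vowel) → -omo → *esozupsuboomo*.

esozupsuboomo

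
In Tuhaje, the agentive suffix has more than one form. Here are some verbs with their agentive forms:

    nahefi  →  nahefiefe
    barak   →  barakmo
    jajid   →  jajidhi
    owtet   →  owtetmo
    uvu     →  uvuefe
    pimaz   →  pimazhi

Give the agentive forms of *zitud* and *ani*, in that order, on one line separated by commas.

zitudhi, aniefe

The alternation tracks the final sound of the stem — -mo when the stem ends in a voiceless consonant (*barak*, *owtet*); -hi when the stem ends in a voiced consonant (*jajid*, *pimaz*); -efe when the stem ends in a vowel (*nahefi*, *uvu*).
*zitud*: final sound = /d/, a voiced consonant → -hi → *zitudhi*.
The final sound of *ani* is /i/, which is a vowel, so the suffix is -efe, giving *aniefe*.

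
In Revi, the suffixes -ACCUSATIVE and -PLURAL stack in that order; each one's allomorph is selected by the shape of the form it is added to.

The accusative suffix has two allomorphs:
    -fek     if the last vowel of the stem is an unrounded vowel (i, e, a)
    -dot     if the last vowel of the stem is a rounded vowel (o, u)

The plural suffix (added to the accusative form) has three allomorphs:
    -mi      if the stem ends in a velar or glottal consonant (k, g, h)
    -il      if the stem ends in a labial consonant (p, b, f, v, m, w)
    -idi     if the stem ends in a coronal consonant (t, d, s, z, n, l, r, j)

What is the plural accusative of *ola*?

olafekmi

Since the last vowel of *ola* is /a/ (an unrounded vowel), it takes -fek, giving *olafek*.
Since the final consonant of the accusative form *olafek* is /k/ (velar/glottal), it takes -mi, giving *olafekmi*.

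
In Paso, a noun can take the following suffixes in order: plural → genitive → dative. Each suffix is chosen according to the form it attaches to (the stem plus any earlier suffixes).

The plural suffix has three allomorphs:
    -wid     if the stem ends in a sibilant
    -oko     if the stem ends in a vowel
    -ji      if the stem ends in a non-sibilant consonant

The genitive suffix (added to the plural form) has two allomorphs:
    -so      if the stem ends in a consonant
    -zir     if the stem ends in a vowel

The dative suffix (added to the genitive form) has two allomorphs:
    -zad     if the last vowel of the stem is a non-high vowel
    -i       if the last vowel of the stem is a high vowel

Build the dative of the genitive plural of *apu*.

*apu*: final sound = /u/, a vowel → -oko → *apuoko*.
Since the final sound of the plural form *apuoko* is /o/ (a vowel), it takes -zir, giving *apuokozir*.
The genitive form *apuokozir*: last vowel = /i/, a high vowel → -i → *apuokoziri*.

apuokoziri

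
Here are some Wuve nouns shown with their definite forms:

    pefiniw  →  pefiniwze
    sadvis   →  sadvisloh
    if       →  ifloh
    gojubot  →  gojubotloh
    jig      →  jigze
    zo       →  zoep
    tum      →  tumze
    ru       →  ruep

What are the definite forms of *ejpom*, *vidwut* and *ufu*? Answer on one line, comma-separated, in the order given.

ejpomze, vidwutloh, ufuep

The suffix is conditioned by the final sound: -loh when the stem ends in a voiceless consonant (*sadvis*, *if*, *gojubot*); -ze when the stem ends in a voiced consonant (*pefiniw*, *jig*, *tum*); -ep when the stem ends in a vowel (*zo*, *ru*).
*ejpom* — final sound /m/ (a voiced consonant) → -ze → *ejpomze*.
The final sound of *vidwut* is /t/, which is a voiceless consonant, so the suffix is -loh, giving *vidwutloh*.
*ufu*: final sound = /u/, a vowel → -ep → *ufuep*.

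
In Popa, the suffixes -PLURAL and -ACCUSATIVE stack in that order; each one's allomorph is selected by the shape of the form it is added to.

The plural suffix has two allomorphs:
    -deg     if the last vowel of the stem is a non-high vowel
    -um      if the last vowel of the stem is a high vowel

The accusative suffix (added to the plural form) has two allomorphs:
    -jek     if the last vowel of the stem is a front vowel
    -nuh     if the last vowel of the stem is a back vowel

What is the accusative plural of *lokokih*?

lokokihumnuh

The last vowel of *lokokih* is /i/, which is a high vowel, so the plural suffix is -um, giving *lokokihum*.
Since the last vowel of the plural form *lokokihum* is /u/ (a back vowel), it takes -nuh, giving *lokokihumnuh*.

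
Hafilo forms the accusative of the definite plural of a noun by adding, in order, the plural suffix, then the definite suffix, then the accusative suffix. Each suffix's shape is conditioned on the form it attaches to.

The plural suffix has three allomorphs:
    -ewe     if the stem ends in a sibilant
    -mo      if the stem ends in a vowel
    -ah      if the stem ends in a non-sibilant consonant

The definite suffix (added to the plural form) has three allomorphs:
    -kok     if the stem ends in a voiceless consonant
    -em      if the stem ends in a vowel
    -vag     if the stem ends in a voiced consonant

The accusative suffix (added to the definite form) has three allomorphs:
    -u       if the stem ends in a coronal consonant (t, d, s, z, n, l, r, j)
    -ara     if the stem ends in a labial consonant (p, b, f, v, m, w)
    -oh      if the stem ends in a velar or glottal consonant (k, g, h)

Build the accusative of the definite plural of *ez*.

ezeweemara

*ez* — final sound /z/ (a sibilant) → -ewe → *ezewe*.
Since the final sound of the plural form *ezewe* is /e/ (a vowel), it takes -em, giving *ezeweem*.
Since the final consonant of the definite form *ezeweem* is /m/ (labial), it takes -ara, giving *ezeweemara*.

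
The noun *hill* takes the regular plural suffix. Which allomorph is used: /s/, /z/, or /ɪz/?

The stem *hill* ends in a voiced non-sibilant sound.
The plural suffix surfaces as /ɪz/ after sibilants, /s/ after other voiceless consonants, and /z/ after other voiced sounds.
So the plural -s on *hill* is pronounced /z/.

/z/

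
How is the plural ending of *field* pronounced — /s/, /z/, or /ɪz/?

The stem *field* ends in a voiced non-sibilant sound.
The plural suffix surfaces as /ɪz/ after sibilants, /s/ after other voiceless consonants, and /z/ after other voiced sounds.
So the plural -s on *field* is pronounced /z/.

/z/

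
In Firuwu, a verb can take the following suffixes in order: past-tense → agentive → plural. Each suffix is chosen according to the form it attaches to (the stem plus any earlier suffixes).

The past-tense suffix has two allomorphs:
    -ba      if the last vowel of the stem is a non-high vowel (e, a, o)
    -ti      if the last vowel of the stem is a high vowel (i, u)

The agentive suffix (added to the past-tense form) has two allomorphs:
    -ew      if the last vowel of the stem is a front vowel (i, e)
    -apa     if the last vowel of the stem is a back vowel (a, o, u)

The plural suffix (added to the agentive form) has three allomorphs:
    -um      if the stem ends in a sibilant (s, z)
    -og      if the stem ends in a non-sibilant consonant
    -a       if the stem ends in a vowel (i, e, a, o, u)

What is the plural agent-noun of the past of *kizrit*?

kizrittiewog

*kizrit* — last vowel /i/ (a high vowel) → -ti → *kizritti*.
Since the last vowel of the past-tense form *kizritti* is /i/ (a front vowel), it takes -ew, giving *kizrittiew*.
The agentive form *kizrittiew* — final sound /w/ (a non-sibilant consonant) → -og → *kizrittiewog*.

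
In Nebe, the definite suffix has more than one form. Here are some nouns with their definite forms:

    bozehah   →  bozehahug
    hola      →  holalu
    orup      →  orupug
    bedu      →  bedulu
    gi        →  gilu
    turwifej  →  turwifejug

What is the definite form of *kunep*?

kunepug

The suffix is conditioned by the final sound: -ug when the stem ends in a consonant (*bozehah*, *orup*, *turwifej*); -lu when the stem ends in a vowel (*hola*, *bedu*, *gi*).
The final sound of *kunep* is /p/, which is a consonant, so the suffix is -ug, giving *kunepug*.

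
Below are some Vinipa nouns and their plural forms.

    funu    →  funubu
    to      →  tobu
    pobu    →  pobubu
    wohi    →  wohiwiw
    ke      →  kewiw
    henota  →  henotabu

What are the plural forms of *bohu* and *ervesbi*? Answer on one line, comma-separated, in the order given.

bohubu, ervesbiwiw

The pattern is front/back vowel harmony: -wiw when the last vowel of the stem is a front vowel (*wohi*, *ke*); -bu when the last vowel of the stem is a back vowel (*funu*, *to*, *pobu*, *henota*).
Since the last vowel of *bohu* is /u/ (a back vowel), it takes -bu, giving *bohubu*.
*ervesbi*: last vowel = /i/, a front vowel → -wiw → *ervesbiwiw*.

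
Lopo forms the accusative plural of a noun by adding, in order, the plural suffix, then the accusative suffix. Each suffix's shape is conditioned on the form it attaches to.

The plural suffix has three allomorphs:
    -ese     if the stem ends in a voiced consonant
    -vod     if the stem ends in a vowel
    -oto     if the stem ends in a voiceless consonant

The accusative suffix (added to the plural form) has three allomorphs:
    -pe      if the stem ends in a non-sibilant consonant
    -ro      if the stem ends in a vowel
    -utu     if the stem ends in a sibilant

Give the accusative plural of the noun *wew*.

wewesero

*wew*: final sound = /w/, a voiced consonant → -ese → *wewese*.
The plural form *wewese* — final sound /e/ (a vowel) → -ro → *wewesero*.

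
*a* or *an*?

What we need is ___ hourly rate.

an

The indefinite article is chosen by the initial *sound* of the following word, not its spelling.
*hourly* begins with the sound /aʊ/ (silent h) — a vowel sound.
So the article is *an*: What we need is an hourly rate.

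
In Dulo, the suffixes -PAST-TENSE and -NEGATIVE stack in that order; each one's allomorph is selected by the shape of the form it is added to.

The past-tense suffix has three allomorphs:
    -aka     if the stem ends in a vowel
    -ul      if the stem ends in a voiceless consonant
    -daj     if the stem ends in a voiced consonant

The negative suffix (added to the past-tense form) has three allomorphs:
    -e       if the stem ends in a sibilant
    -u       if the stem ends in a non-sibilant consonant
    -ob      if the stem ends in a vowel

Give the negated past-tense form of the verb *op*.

The final sound of *op* is /p/, which is a voiceless consonant, so the past-tense suffix is -ul, giving *opul*.
The past-tense form *opul*: final sound = /l/, a non-sibilant consonant → -u → *opulu*.

opulu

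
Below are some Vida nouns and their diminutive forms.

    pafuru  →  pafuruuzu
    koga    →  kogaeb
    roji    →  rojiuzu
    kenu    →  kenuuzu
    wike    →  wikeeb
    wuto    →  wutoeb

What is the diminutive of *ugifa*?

ugifaeb

The pattern is height harmony: -uzu when the last vowel of the stem is a high vowel (*pafuru*, *roji*, *kenu*); -eb when the last vowel of the stem is a non-high vowel (*koga*, *wike*, *wuto*).
*ugifa*: last vowel = /a/, a non-high vowel → -eb → *ugifaeb*.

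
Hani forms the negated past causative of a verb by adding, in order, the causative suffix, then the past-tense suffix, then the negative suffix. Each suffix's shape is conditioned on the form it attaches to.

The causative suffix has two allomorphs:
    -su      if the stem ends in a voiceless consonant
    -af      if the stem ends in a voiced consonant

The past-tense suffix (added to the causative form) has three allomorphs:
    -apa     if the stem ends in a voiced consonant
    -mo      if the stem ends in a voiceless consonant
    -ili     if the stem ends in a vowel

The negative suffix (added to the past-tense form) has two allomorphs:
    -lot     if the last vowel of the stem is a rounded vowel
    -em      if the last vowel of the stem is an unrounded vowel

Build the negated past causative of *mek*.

meksuiliem

*mek* — final consonant /k/ (voiceless) → -su → *meksu*.
The causative form *meksu* — final sound /u/ (a vowel) → -ili → *meksuili*.
The past-tense form *meksuili* — last vowel /i/ (an unrounded vowel) → -em → *meksuiliem*.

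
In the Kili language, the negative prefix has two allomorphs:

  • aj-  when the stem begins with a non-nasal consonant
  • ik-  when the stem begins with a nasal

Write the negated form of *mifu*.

*mifu* — first consonant /m/ (a nasal) → ik- → *ikmifu*.

ikmifu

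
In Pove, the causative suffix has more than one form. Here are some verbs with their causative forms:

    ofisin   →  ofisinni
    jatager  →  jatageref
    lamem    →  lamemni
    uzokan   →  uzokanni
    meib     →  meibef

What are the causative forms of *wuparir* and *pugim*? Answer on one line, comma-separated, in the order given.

wupariref, pugimni

The pattern is nasality of the final consonant: -ni when the stem ends in a nasal (*ofisin*, *lamem*, *uzokan*); -ef when the stem ends in a non-nasal consonant (*jatager*, *meib*).
*wuparir* — final consonant /r/ (non-nasal) → -ef → *wupariref*.
*pugim*: final consonant = /m/, a nasal → -ni → *pugimni*.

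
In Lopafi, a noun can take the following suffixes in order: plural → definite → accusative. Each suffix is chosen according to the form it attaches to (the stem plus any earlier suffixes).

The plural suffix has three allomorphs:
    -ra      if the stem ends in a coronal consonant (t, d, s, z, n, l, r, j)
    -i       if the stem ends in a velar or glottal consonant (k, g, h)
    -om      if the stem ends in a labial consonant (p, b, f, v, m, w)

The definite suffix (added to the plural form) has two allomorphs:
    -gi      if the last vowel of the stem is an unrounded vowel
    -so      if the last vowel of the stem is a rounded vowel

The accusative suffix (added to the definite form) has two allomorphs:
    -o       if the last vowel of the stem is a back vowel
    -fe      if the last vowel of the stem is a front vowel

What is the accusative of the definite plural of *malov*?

malovomsoo

*malov* — final consonant /v/ (labial) → -om → *malovom*.
The last vowel of the plural form *malovom* is /o/, which is a rounded vowel, so the definite suffix is -so, giving *malovomso*.
The last vowel of the definite form *malovomso* is /o/, which is a back vowel, so the accusative suffix is -o, giving *malovomsoo*.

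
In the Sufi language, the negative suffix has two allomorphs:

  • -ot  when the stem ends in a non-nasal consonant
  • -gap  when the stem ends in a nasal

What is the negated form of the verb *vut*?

vutot

The final consonant of *vut* is /t/, which is non-nasal, so the suffix is -ot, giving *vutot*.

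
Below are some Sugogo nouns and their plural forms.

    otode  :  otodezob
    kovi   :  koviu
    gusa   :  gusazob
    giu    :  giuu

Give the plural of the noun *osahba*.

osahbazob

Looking at the last vowel of each stem: -u when the last vowel of the stem is a high vowel (*kovi*, *giu*); -zob when the last vowel of the stem is a non-high vowel (*otode*, *gusa*).
The last vowel of *osahba* is /a/, which is a non-high vowel, so the suffix is -zob, giving *osahbazob*.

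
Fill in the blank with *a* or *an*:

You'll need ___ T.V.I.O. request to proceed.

a

The indefinite article is chosen by the initial *sound* of the following word, not its spelling.
The initialism *T.V.I.O.* is read letter by letter; the first letter, T, is pronounced /tiː/, which begins with a consonant sound.
So the article is *a*: You'll need a T.V.I.O. request to proceed.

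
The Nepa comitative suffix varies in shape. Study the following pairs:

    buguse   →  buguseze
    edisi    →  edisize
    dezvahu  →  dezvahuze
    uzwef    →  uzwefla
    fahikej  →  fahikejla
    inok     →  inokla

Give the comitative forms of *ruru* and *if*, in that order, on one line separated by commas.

ruruze, ifla

The pattern is consonant vs. vowel: -la when the stem ends in a consonant (*uzwef*, *fahikej*, *inok*); -ze when the stem ends in a vowel (*buguse*, *edisi*, *dezvahu*).
Since the final sound of *ruru* is /u/ (a vowel), it takes -ze, giving *ruruze*.
The final sound of *if* is /f/, which is a consonant, so the suffix is -la, giving *ifla*.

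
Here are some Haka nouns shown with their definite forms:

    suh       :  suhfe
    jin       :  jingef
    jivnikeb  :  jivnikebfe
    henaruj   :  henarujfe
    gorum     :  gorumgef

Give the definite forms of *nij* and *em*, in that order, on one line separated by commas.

nijfe, emgef

The alternation tracks the final consonant of the stem — -gef when the stem ends in a nasal (*jin*, *gorum*); -fe when the stem ends in a non-nasal consonant (*suh*, *jivnikeb*, *henaruj*).
The final consonant of *nij* is /j/, which is non-nasal, so the suffix is -fe, giving *nijfe*.
The final consonant of *em* is /m/, which is a nasal, so the suffix is -gef, giving *emgef*.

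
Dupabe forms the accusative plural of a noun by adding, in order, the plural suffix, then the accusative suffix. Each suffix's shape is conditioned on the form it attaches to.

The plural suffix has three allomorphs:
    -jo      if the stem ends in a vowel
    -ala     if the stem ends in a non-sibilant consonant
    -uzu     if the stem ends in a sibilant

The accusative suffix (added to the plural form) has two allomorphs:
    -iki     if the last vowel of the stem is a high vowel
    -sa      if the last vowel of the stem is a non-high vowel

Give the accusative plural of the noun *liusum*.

liusumalasa

*liusum*: final sound = /m/, a non-sibilant consonant → -ala → *liusumala*.
Since the last vowel of the plural form *liusumala* is /a/ (a non-high vowel), it takes -sa, giving *liusumalasa*.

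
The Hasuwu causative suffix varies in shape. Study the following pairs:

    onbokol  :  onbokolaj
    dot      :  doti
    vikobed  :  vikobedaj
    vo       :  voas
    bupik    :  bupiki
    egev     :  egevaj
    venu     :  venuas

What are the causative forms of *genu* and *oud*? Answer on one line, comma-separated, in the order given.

genuas, oudaj

The alternation tracks the final sound of the stem — -i when the stem ends in a voiceless consonant (*dot*, *bupik*); -aj when the stem ends in a voiced consonant (*onbokol*, *vikobed*, *egev*); -as when the stem ends in a vowel (*vo*, *venu*).
*genu* — final sound /u/ (a vowel) → -as → *genuas*.
*oud*: final sound = /d/, a voiced consonant → -aj → *oudaj*.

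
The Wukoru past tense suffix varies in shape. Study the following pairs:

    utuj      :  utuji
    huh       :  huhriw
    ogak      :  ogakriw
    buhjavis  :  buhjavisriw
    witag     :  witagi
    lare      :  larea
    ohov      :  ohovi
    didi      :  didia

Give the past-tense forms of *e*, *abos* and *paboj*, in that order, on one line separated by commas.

ea, abosriw, paboji

The suffix is conditioned by the final sound: -riw when the stem ends in a voiceless consonant (*huh*, *ogak*, *buhjavis*); -i when the stem ends in a voiced consonant (*utuj*, *witag*, *ohov*); -a when the stem ends in a vowel (*lare*, *didi*).
*e* — final sound /e/ (a vowel) → -a → *ea*.
The final sound of *abos* is /s/, which is a voiceless consonant, so the suffix is -riw, giving *abosriw*.
Since the final sound of *paboj* is /j/ (a voiced consonant), it takes -i, giving *paboji*.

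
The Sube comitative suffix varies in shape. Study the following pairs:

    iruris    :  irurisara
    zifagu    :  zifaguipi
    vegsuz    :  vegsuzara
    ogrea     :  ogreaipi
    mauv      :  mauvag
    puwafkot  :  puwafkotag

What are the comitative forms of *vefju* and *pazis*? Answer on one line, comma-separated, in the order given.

The alternation tracks the final sound of the stem — -ara when the stem ends in a sibilant (*iruris*, *vegsuz*); -ag when the stem ends in a non-sibilant consonant (*mauv*, *puwafkot*); -ipi when the stem ends in a vowel (*zifagu*, *ogrea*).
The final sound of *vefju* is /u/, which is a vowel, so the suffix is -ipi, giving *vefjuipi*.
*pazis*: final sound = /s/, a sibilant → -ara → *pazisara*.

vefjuipi, pazisara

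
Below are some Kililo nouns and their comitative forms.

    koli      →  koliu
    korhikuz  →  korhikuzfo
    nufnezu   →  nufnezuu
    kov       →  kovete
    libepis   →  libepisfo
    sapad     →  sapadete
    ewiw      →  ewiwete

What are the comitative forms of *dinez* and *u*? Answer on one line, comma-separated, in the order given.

Looking at the final sound of each stem: -fo when the stem ends in a sibilant (*korhikuz*, *libepis*); -ete when the stem ends in a non-sibilant consonant (*kov*, *sapad*, *ewiw*); -u when the stem ends in a vowel (*koli*, *nufnezu*).
*dinez*: final sound = /z/, a sibilant → -fo → *dinezfo*.
*u*: final sound = /u/, a vowel → -u → *uu*.

dinezfo, uu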